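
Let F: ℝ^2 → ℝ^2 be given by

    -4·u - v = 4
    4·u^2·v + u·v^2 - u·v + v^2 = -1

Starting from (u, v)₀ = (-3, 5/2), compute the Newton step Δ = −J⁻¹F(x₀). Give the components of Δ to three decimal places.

(1.425, -0.201)

At (-3, 5/2): F = (5.500, 86.000).
Jacobian J = [[-4, -1], [8·u·v + v^2 - v, 4·u^2 + 2·u·v - u + 2·v]].
At the point, J = [[-4.000, -1.000], [-56.250, 29.000]] (det J = -172.250).
Solving J·Δ = −F gives Δ = (1.425, -0.201).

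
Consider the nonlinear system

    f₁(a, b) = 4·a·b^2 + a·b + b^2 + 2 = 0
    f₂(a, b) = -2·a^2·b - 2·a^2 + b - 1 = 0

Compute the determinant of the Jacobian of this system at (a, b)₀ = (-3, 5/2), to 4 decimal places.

J = [[4·b^2 + b, 8·a·b + a + 2·b], [-4·a·b - 4·a, -2·a^2 + 1]].
At the point, J = [[27.5000, -58.0000], [42.0000, -17.0000]].
det J = 1968.5000.

1968.5000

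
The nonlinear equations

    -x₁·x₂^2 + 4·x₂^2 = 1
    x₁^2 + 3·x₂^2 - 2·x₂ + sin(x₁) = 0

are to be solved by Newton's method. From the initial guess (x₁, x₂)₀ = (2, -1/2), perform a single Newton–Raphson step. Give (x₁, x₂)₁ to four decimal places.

At (2, -1/2): F = (-0.5000, 6.659297).
Jacobian J = [[-x₂^2, -2·x₁·x₂ + 8·x₂], [2·x₁ + cos(x₁), 6·x₂ - 2]].
At the point, J = [[-0.2500, -2.0000], [3.583853, -5.0000]] (det J = 8.417706).
Solving J·Δ = −F gives Δ = (-1.8792, -0.0151).
Then the next iterate is (x₁, x₂)₁ = (0.1208, -0.5151).

(0.1208, -0.5151)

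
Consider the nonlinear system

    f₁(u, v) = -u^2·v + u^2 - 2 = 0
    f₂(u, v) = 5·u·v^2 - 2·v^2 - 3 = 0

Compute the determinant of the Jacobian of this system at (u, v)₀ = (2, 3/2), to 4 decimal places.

J = [[-2·u·v + 2·u, -u^2], [5·v^2, 10·u·v - 4·v]].
At the point, J = [[-2.0000, -4.0000], [11.2500, 24.0000]].
det J = -3.0000.

-3.0000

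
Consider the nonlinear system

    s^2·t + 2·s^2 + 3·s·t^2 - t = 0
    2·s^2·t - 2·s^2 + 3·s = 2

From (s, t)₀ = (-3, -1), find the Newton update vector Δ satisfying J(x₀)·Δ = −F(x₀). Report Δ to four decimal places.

(1.6402, 0.1508)

At (-3, -1): F = (1.0000, -47.0000).
Jacobian J = [[2·s·t + 4·s + 3·t^2, s^2 + 6·s·t - 1], [4·s·t - 4·s + 3, 2·s^2]].
At the point, J = [[-3.0000, 26.0000], [27.0000, 18.0000]] (det J = -756.0000).
Solving J·Δ = −F gives Δ = (1.6402, 0.1508).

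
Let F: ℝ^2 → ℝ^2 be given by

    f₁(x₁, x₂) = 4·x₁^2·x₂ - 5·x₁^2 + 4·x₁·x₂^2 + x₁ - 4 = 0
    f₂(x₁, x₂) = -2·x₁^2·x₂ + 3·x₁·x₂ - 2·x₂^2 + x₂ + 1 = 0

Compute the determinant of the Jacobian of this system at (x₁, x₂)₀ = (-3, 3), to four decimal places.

J = [[8·x₁·x₂ - 10·x₁ + 4·x₂^2 + 1, 4·x₁^2 + 8·x₁·x₂], [-4·x₁·x₂ + 3·x₂, -2·x₁^2 + 3·x₁ - 4·x₂ + 1]].
At the point, J = [[-5.0000, -36.0000], [45.0000, -38.0000]].
det J = 1810.0000.

1810.0000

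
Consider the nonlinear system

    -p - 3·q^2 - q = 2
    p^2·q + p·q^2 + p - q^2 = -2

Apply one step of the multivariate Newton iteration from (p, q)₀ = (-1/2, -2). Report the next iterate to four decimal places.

At (-1/2, -2): F = (-11.5000, -5.0000).
Jacobian J = [[-1, -6·q - 1], [2·p·q + q^2 + 1, p^2 + 2·p·q - 2·q]].
At the point, J = [[-1.0000, 11.0000], [7.0000, 6.2500]] (det J = -83.2500).
Solving J·Δ = −F gives Δ = (-0.2027, 1.0270).
Then the next iterate is (p, q)₁ = (-0.7027, -0.9730).

(-0.7027, -0.9730)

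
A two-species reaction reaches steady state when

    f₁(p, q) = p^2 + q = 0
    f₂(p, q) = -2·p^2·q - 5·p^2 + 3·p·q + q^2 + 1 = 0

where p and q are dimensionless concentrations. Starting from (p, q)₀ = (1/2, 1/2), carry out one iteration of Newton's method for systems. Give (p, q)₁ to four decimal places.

At (1/2, 1/2): F = (0.7500, 0.5000).
Jacobian J = [[2·p, 1], [-4·p·q - 10·p + 3·q, -2·p^2 + 3·p + 2·q]].
At the point, J = [[1.0000, 1.0000], [-4.5000, 2.0000]] (det J = 6.5000).
Solving J·Δ = −F gives Δ = (-0.1538, -0.5962).
Then the next iterate is (p, q)₁ = (0.3462, -0.0962).

(0.3462, -0.0962)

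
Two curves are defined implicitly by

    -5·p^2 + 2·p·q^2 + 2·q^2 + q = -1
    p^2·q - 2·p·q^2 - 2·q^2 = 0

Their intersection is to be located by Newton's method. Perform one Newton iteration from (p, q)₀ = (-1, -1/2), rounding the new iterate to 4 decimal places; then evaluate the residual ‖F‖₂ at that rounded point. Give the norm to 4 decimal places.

0.9736

At (-1, -1/2): F = (-4.5000, -0.5000).
Jacobian J = [[-10·p + 2·q^2, 4·p·q + 4·q + 1], [2·p·q - 2·q^2, p^2 - 4·p·q - 4·q]].
At the point, J = [[10.5000, 1.0000], [0.5000, 1.0000]] (det J = 10.0000).
Solving J·Δ = −F gives Δ = (0.4000, 0.3000).
Then the next iterate is (p, q)₁ = (-0.6000, -0.2000).
Re-evaluating at (-0.6000, -0.2000): F = (-0.9680, -0.1040), so ‖F‖₂ = 0.9736.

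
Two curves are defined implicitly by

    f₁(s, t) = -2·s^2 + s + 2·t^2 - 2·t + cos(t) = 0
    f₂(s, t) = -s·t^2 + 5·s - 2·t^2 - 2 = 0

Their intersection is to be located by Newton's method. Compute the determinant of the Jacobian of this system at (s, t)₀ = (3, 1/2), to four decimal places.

57.2773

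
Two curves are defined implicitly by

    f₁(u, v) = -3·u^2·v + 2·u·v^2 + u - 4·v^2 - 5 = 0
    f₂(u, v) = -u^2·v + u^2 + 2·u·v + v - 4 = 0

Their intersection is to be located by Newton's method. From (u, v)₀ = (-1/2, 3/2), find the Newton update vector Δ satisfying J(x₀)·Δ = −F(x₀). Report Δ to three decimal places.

(1.150, -0.405)

At (-1/2, 3/2): F = (-17.875, -4.125).
Jacobian J = [[-6·u·v + 2·v^2 + 1, -3·u^2 + 4·u·v - 8·v], [-2·u·v + 2·u + 2·v, -u^2 + 2·u + 1]].
At the point, J = [[10.000, -15.750], [3.500, -0.250]] (det J = 52.625).
Solving J·Δ = −F gives Δ = (1.150, -0.405).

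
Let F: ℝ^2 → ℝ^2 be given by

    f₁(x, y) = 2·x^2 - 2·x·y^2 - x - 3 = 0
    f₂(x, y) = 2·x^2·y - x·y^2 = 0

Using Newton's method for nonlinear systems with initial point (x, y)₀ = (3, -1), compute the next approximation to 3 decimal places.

At (3, -1): F = (6.000, -21.000).
Jacobian J = [[4·x - 2·y^2 - 1, -4·x·y], [4·x·y - y^2, 2·x^2 - 2·x·y]].
At the point, J = [[9.000, 12.000], [-13.000, 24.000]] (det J = 372.000).
Solving J·Δ = −F gives Δ = (-1.065, 0.298).
Then the next iterate is (x, y)₁ = (1.935, -0.702).

(1.935, -0.702)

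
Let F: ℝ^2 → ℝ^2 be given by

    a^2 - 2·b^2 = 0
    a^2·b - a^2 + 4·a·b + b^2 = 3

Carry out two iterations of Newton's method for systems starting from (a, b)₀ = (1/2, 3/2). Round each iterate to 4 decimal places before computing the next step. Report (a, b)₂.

(0.9727, 0.6731)

At (1/2, 3/2): F = (-4.2500, 2.3750).
Jacobian J = [[2·a, -4·b], [2·a·b - 2·a + 4·b, a^2 + 4·a + 2·b]].
At the point, J = [[1.0000, -6.0000], [6.5000, 5.2500]] (det J = 44.2500).
Solving J·Δ = −F gives Δ = (0.1822, -0.6780).
Then the next iterate is (a, b)₁ = (0.6822, 0.8220).
Round to (0.6822, 0.8220) and repeat: F = (-0.885971, -0.164083), J = [[1.3644, -3.2880], [3.045137, 4.838197]].
Δ = (0.2905, -0.1489), so (a, b)₂ = (0.9727, 0.6731).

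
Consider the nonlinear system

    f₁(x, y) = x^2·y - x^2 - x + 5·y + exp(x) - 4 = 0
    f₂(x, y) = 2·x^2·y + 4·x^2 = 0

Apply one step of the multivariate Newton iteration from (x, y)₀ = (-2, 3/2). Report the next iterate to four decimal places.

(-1.1666, 0.9169)

At (-2, 3/2): F = (7.635335, 28.0000).
Jacobian J = [[2·x·y - 2·x + exp(x) - 1, x^2 + 5], [4·x·y + 8·x, 2·x^2]].
At the point, J = [[-2.864665, 9.0000], [-28.0000, 8.0000]] (det J = 229.082682).
Solving J·Δ = −F gives Δ = (0.8334, -0.5831).
Then the next iterate is (x, y)₁ = (-1.1666, 0.9169).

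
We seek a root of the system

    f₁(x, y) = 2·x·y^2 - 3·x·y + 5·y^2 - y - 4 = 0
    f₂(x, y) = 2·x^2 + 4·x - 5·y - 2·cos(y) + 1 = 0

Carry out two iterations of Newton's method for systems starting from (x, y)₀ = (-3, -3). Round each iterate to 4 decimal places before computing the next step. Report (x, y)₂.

At (-3, -3): F = (-37.0000, 23.979985).
Jacobian J = [[2·y^2 - 3·y, 4·x·y - 3·x + 10·y - 1], [4·x + 4, 2·sin(y) - 5]].
At the point, J = [[27.0000, 14.0000], [-8.0000, -5.282240]] (det J = -30.620480).
Solving J·Δ = −F gives Δ = (-4.5811, 11.4779).
Then the next iterate is (x, y)₁ = (-7.5811, 8.4779).
Round to (-7.5811, 8.4779) and repeat: F = (-550.068452, 44.400694), J = [[118.315877, -150.564931], [-26.3244, -3.376809]].
Δ = (1.9580, -2.1148), so (x, y)₂ = (-5.6231, 6.3631).

(-5.6231, 6.3631)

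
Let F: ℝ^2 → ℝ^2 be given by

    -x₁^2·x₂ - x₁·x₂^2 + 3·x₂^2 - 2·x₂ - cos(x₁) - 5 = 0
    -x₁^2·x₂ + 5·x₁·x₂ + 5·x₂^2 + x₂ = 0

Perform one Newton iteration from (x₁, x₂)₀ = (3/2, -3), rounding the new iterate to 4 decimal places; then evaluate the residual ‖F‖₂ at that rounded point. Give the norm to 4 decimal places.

10.7313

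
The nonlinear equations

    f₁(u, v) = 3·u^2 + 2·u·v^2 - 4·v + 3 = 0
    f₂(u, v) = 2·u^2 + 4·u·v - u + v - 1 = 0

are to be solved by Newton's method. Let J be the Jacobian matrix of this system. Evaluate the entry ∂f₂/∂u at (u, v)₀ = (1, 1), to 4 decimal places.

∂f₂/∂u = 4·u + 4·v - 1.
At (1, 1) this is 7.0000.

7.0000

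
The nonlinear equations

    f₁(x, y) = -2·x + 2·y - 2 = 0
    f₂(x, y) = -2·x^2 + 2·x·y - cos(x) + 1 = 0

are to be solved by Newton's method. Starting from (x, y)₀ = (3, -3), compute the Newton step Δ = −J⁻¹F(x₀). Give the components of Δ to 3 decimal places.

(0.674, 7.674)

At (3, -3): F = (-14.000, -34.01001).
Jacobian J = [[-2, 2], [-4·x + 2·y + sin(x), 2·x]].
At the point, J = [[-2.000, 2.000], [-17.85888, 6.000]] (det J = 23.71776).
Solving J·Δ = −F gives Δ = (0.674, 7.674).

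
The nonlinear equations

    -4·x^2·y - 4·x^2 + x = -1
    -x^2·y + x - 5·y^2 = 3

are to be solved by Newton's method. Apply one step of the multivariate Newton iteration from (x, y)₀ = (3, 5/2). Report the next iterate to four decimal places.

At (3, 5/2): F = (-122.0000, -53.7500).
Jacobian J = [[-8·x·y - 8·x + 1, -4·x^2], [-2·x·y + 1, -x^2 - 10·y]].
At the point, J = [[-83.0000, -36.0000], [-14.0000, -34.0000]] (det J = 2318.0000).
Solving J·Δ = −F gives Δ = (-0.9547, -1.1878).
Then the next iterate is (x, y)₁ = (2.0453, 1.3122).

(2.0453, 1.3122)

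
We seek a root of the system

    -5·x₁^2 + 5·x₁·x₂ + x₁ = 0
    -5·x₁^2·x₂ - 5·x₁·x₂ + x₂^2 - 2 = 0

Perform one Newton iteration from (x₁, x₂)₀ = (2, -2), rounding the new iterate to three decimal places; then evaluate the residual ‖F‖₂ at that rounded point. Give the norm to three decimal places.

At (2, -2): F = (-38.000, 62.000).
Jacobian J = [[-10·x₁ + 5·x₂ + 1, 5·x₁], [-10·x₁·x₂ - 5·x₂, -5·x₁^2 - 5·x₁ + 2·x₂]].
At the point, J = [[-29.000, 10.000], [50.000, -34.000]] (det J = 486.000).
Solving J·Δ = −F gives Δ = (-1.383, -0.210).
Then the next iterate is (x₁, x₂)₁ = (0.617, -2.210).
Re-evaluating at (0.617, -2.210): F = (-8.10430, 13.90856), so ‖F‖₂ = 16.097.

16.097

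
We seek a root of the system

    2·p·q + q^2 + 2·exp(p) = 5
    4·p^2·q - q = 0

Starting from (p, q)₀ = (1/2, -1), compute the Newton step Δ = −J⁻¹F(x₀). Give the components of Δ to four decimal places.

(0.0000, -1.7026)

At (1/2, -1): F = (-1.702557, 0.0000).
Jacobian J = [[2·q + 2·exp(p), 2·p + 2·q], [8·p·q, 4·p^2 - 1]].
At the point, J = [[1.297443, -1.0000], [-4.0000, 0.0000]] (det J = -4.0000).
Solving J·Δ = −F gives Δ = (0.0000, -1.7026).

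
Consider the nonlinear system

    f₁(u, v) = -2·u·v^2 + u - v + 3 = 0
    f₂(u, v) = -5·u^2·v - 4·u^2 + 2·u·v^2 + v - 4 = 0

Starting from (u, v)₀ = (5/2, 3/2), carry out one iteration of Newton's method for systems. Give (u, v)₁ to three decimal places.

(1.368, 1.294)

At (5/2, 3/2): F = (-7.250, -63.125).
Jacobian J = [[-2·v^2 + 1, -4·u·v - 1], [-10·u·v - 8·u + 2·v^2, -5·u^2 + 4·u·v + 1]].
At the point, J = [[-3.500, -16.000], [-53.000, -15.250]] (det J = -794.625).
Solving J·Δ = −F gives Δ = (-1.132, -0.206).
Then the next iterate is (u, v)₁ = (1.368, 1.294).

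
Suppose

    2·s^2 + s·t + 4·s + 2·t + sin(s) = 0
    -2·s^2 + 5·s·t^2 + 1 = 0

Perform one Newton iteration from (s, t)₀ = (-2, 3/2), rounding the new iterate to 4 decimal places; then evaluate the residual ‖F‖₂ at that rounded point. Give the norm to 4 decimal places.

10.8643

At (-2, 3/2): F = (-0.909297, -29.5000).
Jacobian J = [[4·s + t + cos(s) + 4, s + 2], [-4·s + 5·t^2, 10·s·t]].
At the point, J = [[-2.916147, 0.0000], [19.2500, -30.0000]] (det J = 87.484405).
Solving J·Δ = −F gives Δ = (-0.3118, -1.1834).
Then the next iterate is (s, t)₁ = (-2.3118, 0.3166).
Re-evaluating at (-2.3118, 0.3166): F = (0.605131, -10.847461), so ‖F‖₂ = 10.8643.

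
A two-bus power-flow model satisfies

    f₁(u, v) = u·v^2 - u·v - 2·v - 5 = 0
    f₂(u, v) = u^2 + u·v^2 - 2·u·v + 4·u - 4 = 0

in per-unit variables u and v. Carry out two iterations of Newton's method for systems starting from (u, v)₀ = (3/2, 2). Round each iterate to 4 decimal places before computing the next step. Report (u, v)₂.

(-2.8079, -1.9969)

At (3/2, 2): F = (-6.0000, 4.2500).
Jacobian J = [[v^2 - v, 2·u·v - u - 2], [2·u + v^2 - 2·v + 4, 2·u·v - 2·u]].
At the point, J = [[2.0000, 2.5000], [7.0000, 3.0000]] (det J = -11.5000).
Solving J·Δ = −F gives Δ = (-2.4891, 4.3913).
Then the next iterate is (u, v)₁ = (-0.9891, 6.3913).
Round to (-0.9891, 6.3913) and repeat: F = (-51.864430, -34.738276), J = [[34.457416, -13.654170], [30.087916, -10.665070]].
Δ = (-1.8188, -8.3882), so (u, v)₂ = (-2.8079, -1.9969).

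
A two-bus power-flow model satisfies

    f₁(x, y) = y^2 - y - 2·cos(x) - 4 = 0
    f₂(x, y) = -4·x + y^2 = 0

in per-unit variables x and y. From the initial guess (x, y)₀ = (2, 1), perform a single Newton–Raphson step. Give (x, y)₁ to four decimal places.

At (2, 1): F = (-3.167706, -7.0000).
Jacobian J = [[2·sin(x), 2·y - 1], [-4, 2·y]].
At the point, J = [[1.818595, 1.0000], [-4.0000, 2.0000]] (det J = 7.637190).
Solving J·Δ = −F gives Δ = (-0.0870, 3.3260).
Then the next iterate is (x, y)₁ = (1.9130, 4.3260).

(1.9130, 4.3260)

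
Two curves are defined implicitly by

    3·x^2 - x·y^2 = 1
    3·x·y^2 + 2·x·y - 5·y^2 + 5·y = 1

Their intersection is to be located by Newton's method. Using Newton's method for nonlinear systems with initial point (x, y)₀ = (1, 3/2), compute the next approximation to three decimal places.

(0.553, 0.858)

At (1, 3/2): F = (-0.250, 5.000).
Jacobian J = [[6·x - y^2, -2·x·y], [3·y^2 + 2·y, 6·x·y + 2·x - 10·y + 5]].
At the point, J = [[3.750, -3.000], [9.750, 1.000]] (det J = 33.000).
Solving J·Δ = −F gives Δ = (-0.447, -0.642).
Then the next iterate is (x, y)₁ = (0.553, 0.858).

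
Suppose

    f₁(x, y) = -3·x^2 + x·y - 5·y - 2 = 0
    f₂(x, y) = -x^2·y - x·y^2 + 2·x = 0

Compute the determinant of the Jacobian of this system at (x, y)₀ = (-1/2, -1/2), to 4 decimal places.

5.0000

J = [[-6·x + y, x - 5], [-2·x·y - y^2 + 2, -x^2 - 2·x·y]].
At the point, J = [[2.5000, -5.5000], [1.2500, -0.7500]].
det J = 5.0000.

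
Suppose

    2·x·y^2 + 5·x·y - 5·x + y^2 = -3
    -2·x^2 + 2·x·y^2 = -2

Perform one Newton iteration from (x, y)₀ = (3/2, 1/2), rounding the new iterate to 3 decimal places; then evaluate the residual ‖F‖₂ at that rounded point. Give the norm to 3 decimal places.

0.306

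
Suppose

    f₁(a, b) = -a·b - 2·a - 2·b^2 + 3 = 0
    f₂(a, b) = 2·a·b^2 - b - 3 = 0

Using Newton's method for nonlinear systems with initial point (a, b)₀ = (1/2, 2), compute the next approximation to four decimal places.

(1.0268, 0.9286)

At (1/2, 2): F = (-7.0000, -1.0000).
Jacobian J = [[-b - 2, -a - 4·b], [2·b^2, 4·a·b - 1]].
At the point, J = [[-4.0000, -8.5000], [8.0000, 3.0000]] (det J = 56.0000).
Solving J·Δ = −F gives Δ = (0.5268, -1.0714).
Then the next iterate is (a, b)₁ = (1.0268, 0.9286).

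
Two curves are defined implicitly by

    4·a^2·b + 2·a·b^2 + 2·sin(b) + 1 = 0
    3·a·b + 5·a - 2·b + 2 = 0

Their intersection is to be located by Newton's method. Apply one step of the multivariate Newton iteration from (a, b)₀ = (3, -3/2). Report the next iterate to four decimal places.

At (3, -3/2): F = (-41.494990, 6.5000).
Jacobian J = [[8·a·b + 2·b^2, 4·a^2 + 4·a·b + 2·cos(b)], [3·b + 5, 3·a - 2]].
At the point, J = [[-31.5000, 18.141474], [0.5000, 7.0000]] (det J = -229.570737).
Solving J·Δ = −F gives Δ = (-1.7789, -0.8015).
Then the next iterate is (a, b)₁ = (1.2211, -2.3015).

(1.2211, -2.3015)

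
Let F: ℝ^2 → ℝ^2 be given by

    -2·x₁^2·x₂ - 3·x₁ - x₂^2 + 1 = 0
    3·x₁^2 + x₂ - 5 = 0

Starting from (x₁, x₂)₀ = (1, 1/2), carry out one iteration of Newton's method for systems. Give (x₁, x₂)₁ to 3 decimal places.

(1.596, -1.577)

At (1, 1/2): F = (-3.250, -1.500).
Jacobian J = [[-4·x₁·x₂ - 3, -2·x₁^2 - 2·x₂], [6·x₁, 1]].
At the point, J = [[-5.000, -3.000], [6.000, 1.000]] (det J = 13.000).
Solving J·Δ = −F gives Δ = (0.596, -2.077).
Then the next iterate is (x₁, x₂)₁ = (1.596, -1.577).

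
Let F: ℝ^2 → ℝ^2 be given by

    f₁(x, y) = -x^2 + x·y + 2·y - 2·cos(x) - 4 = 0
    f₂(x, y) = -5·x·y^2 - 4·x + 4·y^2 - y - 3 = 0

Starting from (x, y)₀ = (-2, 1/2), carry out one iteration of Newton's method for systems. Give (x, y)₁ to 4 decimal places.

(0.6731, 0.9641)

At (-2, 1/2): F = (-7.167706, 8.0000).
Jacobian J = [[-2·x + y + 2·sin(x), x + 2], [-5·y^2 - 4, -10·x·y + 8·y - 1]].
At the point, J = [[2.681405, 0.0000], [-5.2500, 13.0000]] (det J = 34.858267).
Solving J·Δ = −F gives Δ = (2.6731, 0.4641).
Then the next iterate is (x, y)₁ = (0.6731, 0.9641).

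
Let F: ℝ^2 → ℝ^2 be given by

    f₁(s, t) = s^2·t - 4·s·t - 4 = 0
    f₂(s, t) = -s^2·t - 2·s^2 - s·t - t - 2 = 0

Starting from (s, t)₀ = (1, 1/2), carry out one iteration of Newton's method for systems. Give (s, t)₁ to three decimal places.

At (1, 1/2): F = (-5.500, -5.500).
Jacobian J = [[2·s·t - 4·t, s^2 - 4·s], [-2·s·t - 4·s - t, -s^2 - s - 1]].
At the point, J = [[-1.000, -3.000], [-5.500, -3.000]] (det J = -13.500).
Solving J·Δ = −F gives Δ = (0.000, -1.833).
Then the next iterate is (s, t)₁ = (1.000, -1.333).

(1.000, -1.333)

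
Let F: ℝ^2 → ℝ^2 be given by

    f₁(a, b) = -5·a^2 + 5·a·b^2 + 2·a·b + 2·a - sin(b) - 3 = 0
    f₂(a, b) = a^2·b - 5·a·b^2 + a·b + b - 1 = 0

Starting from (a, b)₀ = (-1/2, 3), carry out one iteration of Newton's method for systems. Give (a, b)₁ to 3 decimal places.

(0.046, 3.053)

At (-1/2, 3): F = (-30.89112, 23.750).
Jacobian J = [[-10·a + 5·b^2 + 2·b + 2, 10·a·b + 2·a - cos(b)], [2·a·b - 5·b^2 + b, a^2 - 10·a·b + a + 1]].
At the point, J = [[58.000, -15.01001], [-45.000, 15.750]] (det J = 238.04966).
Solving J·Δ = −F gives Δ = (0.546, 0.053).
Then the next iterate is (a, b)₁ = (0.046, 3.053).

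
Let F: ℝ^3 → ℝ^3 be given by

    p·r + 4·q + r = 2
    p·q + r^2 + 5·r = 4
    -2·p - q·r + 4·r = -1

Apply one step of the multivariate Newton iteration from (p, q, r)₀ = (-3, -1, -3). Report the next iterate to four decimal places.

(-6.1951, -2.7195, -1.6463)

At (-3, -1, -3): F = (0.0000, -7.0000, -8.0000).
Jacobian J = [[r, 4, p + 1], [q, p, 2·r + 5], [-2, -r, -q + 4]].
At the point, J = [[-3.0000, 4.0000, -2.0000], [-1.0000, -3.0000, -1.0000], [-2.0000, 3.0000, 5.0000]] (det J = 82.0000).
Solving J·Δ = −F gives Δ = (-3.1951, -1.7195, 1.3537).
Then the next iterate is (p, q, r)₁ = (-6.1951, -2.7195, -1.6463).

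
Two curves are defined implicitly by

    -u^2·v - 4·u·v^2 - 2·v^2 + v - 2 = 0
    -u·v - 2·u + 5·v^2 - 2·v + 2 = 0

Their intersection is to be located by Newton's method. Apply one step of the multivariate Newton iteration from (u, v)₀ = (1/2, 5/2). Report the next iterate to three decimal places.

At (1/2, 5/2): F = (-25.125, 26.000).
Jacobian J = [[-2·u·v - 4·v^2, -u^2 - 8·u·v - 4·v + 1], [-v - 2, -u + 10·v - 2]].
At the point, J = [[-27.500, -19.250], [-4.500, 22.500]] (det J = -705.375).
Solving J·Δ = −F gives Δ = (-0.092, -1.174).
Then the next iterate is (u, v)₁ = (0.408, 1.326).

(0.408, 1.326)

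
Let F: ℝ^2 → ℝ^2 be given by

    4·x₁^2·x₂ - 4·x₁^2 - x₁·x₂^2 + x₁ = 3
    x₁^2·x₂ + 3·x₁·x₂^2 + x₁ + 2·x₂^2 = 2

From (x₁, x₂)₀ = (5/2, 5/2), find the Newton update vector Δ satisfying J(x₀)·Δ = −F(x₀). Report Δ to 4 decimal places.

(-0.2213, -1.2719)

At (5/2, 5/2): F = (21.3750, 75.5000).
Jacobian J = [[8·x₁·x₂ - 8·x₁ - x₂^2 + 1, 4·x₁^2 - 2·x₁·x₂], [2·x₁·x₂ + 3·x₂^2 + 1, x₁^2 + 6·x₁·x₂ + 4·x₂]].
At the point, J = [[24.7500, 12.5000], [32.2500, 53.7500]] (det J = 927.1875).
Solving J·Δ = −F gives Δ = (-0.2213, -1.2719).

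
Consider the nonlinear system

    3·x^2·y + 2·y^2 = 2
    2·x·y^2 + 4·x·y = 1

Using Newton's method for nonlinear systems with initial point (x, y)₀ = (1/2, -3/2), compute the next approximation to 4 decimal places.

At (1/2, -3/2): F = (1.3750, -1.7500).
Jacobian J = [[6·x·y, 3·x^2 + 4·y], [2·y^2 + 4·y, 4·x·y + 4·x]].
At the point, J = [[-4.5000, -5.2500], [-1.5000, -1.0000]] (det J = -3.3750).
Solving J·Δ = −F gives Δ = (-3.1296, 2.9444).
Then the next iterate is (x, y)₁ = (-2.6296, 1.4444).

(-2.6296, 1.4444)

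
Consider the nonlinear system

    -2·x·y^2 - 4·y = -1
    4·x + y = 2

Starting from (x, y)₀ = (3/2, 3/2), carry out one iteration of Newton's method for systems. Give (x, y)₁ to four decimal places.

(0.2421, 1.0316)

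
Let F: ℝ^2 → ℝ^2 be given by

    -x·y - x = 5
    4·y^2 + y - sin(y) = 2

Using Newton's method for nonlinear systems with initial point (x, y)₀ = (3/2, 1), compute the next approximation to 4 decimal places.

(-2.3086, 0.7448)

At (3/2, 1): F = (-8.0000, 2.158529).
Jacobian J = [[-y - 1, -x], [0, 8·y - cos(y) + 1]].
At the point, J = [[-2.0000, -1.5000], [0.0000, 8.459698]] (det J = -16.919395).
Solving J·Δ = −F gives Δ = (-3.8086, -0.2552).
Then the next iterate is (x, y)₁ = (-2.3086, 0.7448).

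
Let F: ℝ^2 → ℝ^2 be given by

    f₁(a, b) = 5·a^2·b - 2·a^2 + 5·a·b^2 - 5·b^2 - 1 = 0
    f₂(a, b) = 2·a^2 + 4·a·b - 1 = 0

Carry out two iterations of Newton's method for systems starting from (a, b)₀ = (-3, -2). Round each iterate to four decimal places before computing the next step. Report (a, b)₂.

(-0.4592, -1.3134)

At (-3, -2): F = (-189.0000, 41.0000).
Jacobian J = [[10·a·b - 4·a + 5·b^2, 5·a^2 + 10·a·b - 10·b], [4·a + 4·b, 4·a]].
At the point, J = [[92.0000, 125.0000], [-20.0000, -12.0000]] (det J = 1396.0000).
Solving J·Δ = −F gives Δ = (2.0466, 0.0057).
Then the next iterate is (a, b)₁ = (-0.9534, -1.9943).
Round to (-0.9534, -1.9943) and repeat: F = (-50.727383, 8.423406), J = [[42.713419, 43.501514], [-11.7908, -3.8136]].
Δ = (0.4942, 0.6809), so (a, b)₂ = (-0.4592, -1.3134).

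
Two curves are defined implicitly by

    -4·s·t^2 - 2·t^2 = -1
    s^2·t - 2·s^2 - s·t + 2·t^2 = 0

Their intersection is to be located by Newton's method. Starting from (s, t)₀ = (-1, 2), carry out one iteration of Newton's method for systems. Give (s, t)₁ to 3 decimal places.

(-0.931, 1.014)

At (-1, 2): F = (9.000, 10.000).
Jacobian J = [[-4·t^2, -8·s·t - 4·t], [2·s·t - 4·s - t, s^2 - s + 4·t]].
At the point, J = [[-16.000, 8.000], [-2.000, 10.000]] (det J = -144.000).
Solving J·Δ = −F gives Δ = (0.069, -0.986).
Then the next iterate is (s, t)₁ = (-0.931, 1.014).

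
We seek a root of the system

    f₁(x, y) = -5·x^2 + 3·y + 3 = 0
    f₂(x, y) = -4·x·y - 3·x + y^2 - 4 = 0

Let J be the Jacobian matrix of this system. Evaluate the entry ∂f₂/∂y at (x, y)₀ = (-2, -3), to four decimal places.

2.0000

∂f₂/∂y = -4·x + 2·y.
At (-2, -3) this is 2.0000.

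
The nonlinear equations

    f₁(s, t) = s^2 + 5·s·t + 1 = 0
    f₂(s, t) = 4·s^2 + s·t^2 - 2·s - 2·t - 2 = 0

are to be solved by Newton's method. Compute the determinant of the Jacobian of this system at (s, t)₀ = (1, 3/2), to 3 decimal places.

-31.750

J = [[2·s + 5·t, 5·s], [8·s + t^2 - 2, 2·s·t - 2]].
At the point, J = [[9.500, 5.000], [8.250, 1.000]].
det J = -31.750.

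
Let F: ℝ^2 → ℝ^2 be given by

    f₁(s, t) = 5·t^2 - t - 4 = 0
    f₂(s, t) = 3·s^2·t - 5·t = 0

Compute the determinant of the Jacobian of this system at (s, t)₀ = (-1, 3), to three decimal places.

522.000

J = [[0, 10·t - 1], [6·s·t, 3·s^2 - 5]].
At the point, J = [[0.000, 29.000], [-18.000, -2.000]].
det J = 522.000.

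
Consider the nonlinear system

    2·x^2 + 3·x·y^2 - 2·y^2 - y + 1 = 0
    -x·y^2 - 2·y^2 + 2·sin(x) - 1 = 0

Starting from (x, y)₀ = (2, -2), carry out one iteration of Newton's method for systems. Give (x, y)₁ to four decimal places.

(1.2688, -1.2720)

At (2, -2): F = (27.0000, -15.181405).
Jacobian J = [[4·x + 3·y^2, 6·x·y - 4·y - 1], [-y^2 + 2·cos(x), -2·x·y - 4·y]].
At the point, J = [[20.0000, -17.0000], [-4.832294, 16.0000]] (det J = 237.851008).
Solving J·Δ = −F gives Δ = (-0.7312, 0.7280).
Then the next iterate is (x, y)₁ = (1.2688, -1.2720).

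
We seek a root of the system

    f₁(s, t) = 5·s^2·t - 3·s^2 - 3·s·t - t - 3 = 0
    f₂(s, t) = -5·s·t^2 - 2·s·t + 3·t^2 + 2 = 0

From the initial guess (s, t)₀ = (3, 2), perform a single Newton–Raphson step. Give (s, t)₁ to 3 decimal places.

(2.882, 0.978)

At (3, 2): F = (40.000, -58.000).
Jacobian J = [[10·s·t - 6·s - 3·t, 5·s^2 - 3·s - 1], [-5·t^2 - 2·t, -10·s·t - 2·s + 6·t]].
At the point, J = [[36.000, 35.000], [-24.000, -54.000]] (det J = -1104.000).
Solving J·Δ = −F gives Δ = (-0.118, -1.022).
Then the next iterate is (s, t)₁ = (2.882, 0.978).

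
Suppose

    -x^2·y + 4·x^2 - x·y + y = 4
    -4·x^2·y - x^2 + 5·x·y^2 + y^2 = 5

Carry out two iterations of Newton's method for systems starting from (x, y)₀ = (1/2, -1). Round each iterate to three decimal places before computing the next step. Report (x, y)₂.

(0.923, -0.758)

At (1/2, -1): F = (-3.250, -0.750).
Jacobian J = [[-2·x·y + 8·x - y, -x^2 - x + 1], [-8·x·y - 2·x + 5·y^2, -4·x^2 + 10·x·y + 2·y]].
At the point, J = [[6.000, 0.250], [8.000, -8.000]] (det J = -50.000).
Solving J·Δ = −F gives Δ = (0.524, 0.430).
Then the next iterate is (x, y)₁ = (1.024, -0.570).
Round to (1.024, -0.570) and repeat: F = (0.80567, -1.66943), J = [[9.92936, -1.07258], [4.24594, -11.17110]].
Δ = (-0.101, -0.188), so (x, y)₂ = (0.923, -0.758).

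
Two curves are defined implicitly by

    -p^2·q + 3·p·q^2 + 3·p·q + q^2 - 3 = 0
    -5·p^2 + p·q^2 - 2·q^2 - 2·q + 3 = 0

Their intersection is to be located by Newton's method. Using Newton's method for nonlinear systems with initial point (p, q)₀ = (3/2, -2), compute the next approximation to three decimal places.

At (3/2, -2): F = (14.500, -6.250).
Jacobian J = [[-2·p·q + 3·q^2 + 3·q, -p^2 + 6·p·q + 3·p + 2·q], [-10·p + q^2, 2·p·q - 4·q - 2]].
At the point, J = [[12.000, -19.750], [-11.000, 0.000]] (det J = -217.250).
Solving J·Δ = −F gives Δ = (-0.568, 0.389).
Then the next iterate is (p, q)₁ = (0.932, -1.611).

(0.932, -1.611)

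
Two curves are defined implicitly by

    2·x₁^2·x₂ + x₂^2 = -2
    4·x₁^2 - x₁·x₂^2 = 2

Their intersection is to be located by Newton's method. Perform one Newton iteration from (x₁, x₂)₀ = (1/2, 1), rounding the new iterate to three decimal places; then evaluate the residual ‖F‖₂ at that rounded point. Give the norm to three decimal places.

2.180

At (1/2, 1): F = (3.500, -1.500).
Jacobian J = [[4·x₁·x₂, 2·x₁^2 + 2·x₂], [8·x₁ - x₂^2, -2·x₁·x₂]].
At the point, J = [[2.000, 2.500], [3.000, -1.000]] (det J = -9.500).
Solving J·Δ = −F gives Δ = (0.026, -1.421).
Then the next iterate is (x₁, x₂)₁ = (0.526, -0.421).
Re-evaluating at (0.526, -0.421): F = (1.94428, -0.98652), so ‖F‖₂ = 2.180.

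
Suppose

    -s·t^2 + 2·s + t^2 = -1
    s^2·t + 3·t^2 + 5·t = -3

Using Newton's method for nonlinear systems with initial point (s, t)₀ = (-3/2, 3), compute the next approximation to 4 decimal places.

At (-3/2, 3): F = (20.5000, 51.7500).
Jacobian J = [[-t^2 + 2, -2·s·t + 2·t], [2·s·t, s^2 + 6·t + 5]].
At the point, J = [[-7.0000, 15.0000], [-9.0000, 25.2500]] (det J = -41.7500).
Solving J·Δ = −F gives Δ = (-6.1946, -4.2575).
Then the next iterate is (s, t)₁ = (-7.6946, -1.2575).

(-7.6946, -1.2575)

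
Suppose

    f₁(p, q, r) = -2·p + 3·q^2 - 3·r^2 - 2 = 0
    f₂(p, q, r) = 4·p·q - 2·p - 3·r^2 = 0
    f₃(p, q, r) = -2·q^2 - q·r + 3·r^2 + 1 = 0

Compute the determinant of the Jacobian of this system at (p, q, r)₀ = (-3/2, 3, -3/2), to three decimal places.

J = [[-2, 6·q, -6·r], [4·q - 2, 4·p, -6·r], [0, -4·q - r, -q + 6·r]].
At the point, J = [[-2.000, 18.000, 9.000], [10.000, -6.000, 9.000], [0.000, -10.500, -12.000]].
det J = 882.000.

882.000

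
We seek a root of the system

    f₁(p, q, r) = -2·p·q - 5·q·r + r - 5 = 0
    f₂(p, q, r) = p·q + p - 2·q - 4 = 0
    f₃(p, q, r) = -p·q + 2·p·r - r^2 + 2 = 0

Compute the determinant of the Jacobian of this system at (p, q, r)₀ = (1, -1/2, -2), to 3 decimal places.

J = [[-2·q, -2·p - 5·r, -5·q + 1], [q + 1, p - 2, 0], [-q + 2·r, -p, 2·p - 2·r]].
At the point, J = [[1.000, 8.000, 3.500], [0.500, -1.000, 0.000], [-3.500, -1.000, 6.000]].
det J = -44.000.

-44.000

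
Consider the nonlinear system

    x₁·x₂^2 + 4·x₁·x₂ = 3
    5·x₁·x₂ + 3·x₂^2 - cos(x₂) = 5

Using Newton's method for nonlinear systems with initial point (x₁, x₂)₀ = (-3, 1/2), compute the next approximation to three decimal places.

At (-3, 1/2): F = (-9.750, -12.62758).
Jacobian J = [[x₂^2 + 4·x₂, 2·x₁·x₂ + 4·x₁], [5·x₂, 5·x₁ + 6·x₂ + sin(x₂)]].
At the point, J = [[2.250, -15.000], [2.500, -11.52057]] (det J = 11.57871).
Solving J·Δ = −F gives Δ = (6.658, 0.349).
Then the next iterate is (x₁, x₂)₁ = (3.658, 0.849).

(3.658, 0.849)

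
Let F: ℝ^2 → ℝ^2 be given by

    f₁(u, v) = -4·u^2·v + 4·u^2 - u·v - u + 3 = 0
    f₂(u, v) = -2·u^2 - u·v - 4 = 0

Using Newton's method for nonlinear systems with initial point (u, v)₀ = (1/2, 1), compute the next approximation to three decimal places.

At (1/2, 1): F = (2.000, -5.000).
Jacobian J = [[-8·u·v + 8·u - v - 1, -4·u^2 - u], [-4·u - v, -u]].
At the point, J = [[-2.000, -1.500], [-3.000, -0.500]] (det J = -3.500).
Solving J·Δ = −F gives Δ = (-2.429, 4.571).
Then the next iterate is (u, v)₁ = (-1.929, 5.571).

(-1.929, 5.571)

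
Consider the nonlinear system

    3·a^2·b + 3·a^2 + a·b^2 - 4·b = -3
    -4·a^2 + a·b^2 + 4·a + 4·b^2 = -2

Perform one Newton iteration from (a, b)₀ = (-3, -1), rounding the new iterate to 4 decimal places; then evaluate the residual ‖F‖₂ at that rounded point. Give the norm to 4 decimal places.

9.8577

At (-3, -1): F = (4.0000, -45.0000).
Jacobian J = [[6·a·b + 6·a + b^2, 3·a^2 + 2·a·b - 4], [-8·a + b^2 + 4, 2·a·b + 8·b]].
At the point, J = [[1.0000, 29.0000], [29.0000, -2.0000]] (det J = -843.0000).
Solving J·Δ = −F gives Δ = (1.5386, -0.1910).
Then the next iterate is (a, b)₁ = (-1.4614, -1.1910).
Re-evaluating at (-1.4614, -1.1910): F = (4.467282, -8.787404), so ‖F‖₂ = 9.8577.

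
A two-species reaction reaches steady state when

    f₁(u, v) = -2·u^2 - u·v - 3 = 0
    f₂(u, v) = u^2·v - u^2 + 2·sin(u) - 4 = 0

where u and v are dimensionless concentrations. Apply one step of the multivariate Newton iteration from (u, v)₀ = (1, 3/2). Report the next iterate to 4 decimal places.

At (1, 3/2): F = (-6.5000, -1.817058).
Jacobian J = [[-4·u - v, -u], [2·u·v - 2·u + 2·cos(u), u^2]].
At the point, J = [[-5.5000, -1.0000], [2.080605, 1.0000]] (det J = -3.419395).
Solving J·Δ = −F gives Δ = (-2.4323, 6.8778).
Then the next iterate is (u, v)₁ = (-1.4323, 8.3778).

(-1.4323, 8.3778)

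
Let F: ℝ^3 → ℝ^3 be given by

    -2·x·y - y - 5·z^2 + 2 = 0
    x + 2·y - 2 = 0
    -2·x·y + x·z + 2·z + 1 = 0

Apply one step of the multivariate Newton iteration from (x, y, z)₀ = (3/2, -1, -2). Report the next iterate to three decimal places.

(5.781, -1.891, -1.906)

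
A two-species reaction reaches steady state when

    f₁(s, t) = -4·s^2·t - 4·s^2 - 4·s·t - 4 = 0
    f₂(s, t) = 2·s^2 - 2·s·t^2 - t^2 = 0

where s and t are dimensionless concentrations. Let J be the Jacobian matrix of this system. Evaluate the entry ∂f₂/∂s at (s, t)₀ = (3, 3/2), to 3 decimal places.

∂f₂/∂s = 4·s - 2·t^2.
At (3, 3/2) this is 7.500.

7.500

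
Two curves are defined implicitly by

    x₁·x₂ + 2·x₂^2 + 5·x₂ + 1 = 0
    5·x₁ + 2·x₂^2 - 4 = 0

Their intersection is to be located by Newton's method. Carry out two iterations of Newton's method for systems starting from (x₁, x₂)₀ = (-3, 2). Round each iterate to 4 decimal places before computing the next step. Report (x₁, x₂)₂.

(0.7941, -0.2925)

At (-3, 2): F = (13.0000, -11.0000).
Jacobian J = [[x₂, x₁ + 4·x₂ + 5], [5, 4·x₂]].
At the point, J = [[2.0000, 10.0000], [5.0000, 8.0000]] (det J = -34.0000).
Solving J·Δ = −F gives Δ = (6.2941, -2.5588).
Then the next iterate is (x₁, x₂)₁ = (3.2941, -0.5588).
Round to (3.2941, -0.5588) and repeat: F = (-3.010228, 13.095015), J = [[-0.5588, 6.0589], [5.0000, -2.2352]].
Δ = (-2.5000, 0.2663), so (x₁, x₂)₂ = (0.7941, -0.2925).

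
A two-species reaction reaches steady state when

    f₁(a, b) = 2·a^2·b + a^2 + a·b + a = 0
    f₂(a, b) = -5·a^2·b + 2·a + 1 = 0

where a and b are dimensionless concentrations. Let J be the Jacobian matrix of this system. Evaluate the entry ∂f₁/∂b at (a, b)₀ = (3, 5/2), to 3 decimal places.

∂f₁/∂b = 2·a^2 + a.
At (3, 5/2) this is 21.000.

21.000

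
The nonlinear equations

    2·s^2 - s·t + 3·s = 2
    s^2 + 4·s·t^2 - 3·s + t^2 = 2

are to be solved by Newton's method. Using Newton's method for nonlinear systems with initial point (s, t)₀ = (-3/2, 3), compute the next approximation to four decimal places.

(-1.3917, 1.7667)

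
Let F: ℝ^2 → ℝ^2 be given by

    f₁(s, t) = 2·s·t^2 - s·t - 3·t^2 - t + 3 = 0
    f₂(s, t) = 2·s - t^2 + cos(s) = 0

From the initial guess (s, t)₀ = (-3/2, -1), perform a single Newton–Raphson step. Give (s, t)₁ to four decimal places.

At (-3/2, -1): F = (-3.5000, -3.929263).
Jacobian J = [[2·t^2 - t, 4·s·t - s - 6·t - 1], [-sin(s) + 2, -2·t]].
At the point, J = [[3.0000, 12.5000], [2.997495, 2.0000]] (det J = -31.468687).
Solving J·Δ = −F gives Δ = (1.3383, -0.0412).
Then the next iterate is (s, t)₁ = (-0.1617, -1.0412).

(-0.1617, -1.0412)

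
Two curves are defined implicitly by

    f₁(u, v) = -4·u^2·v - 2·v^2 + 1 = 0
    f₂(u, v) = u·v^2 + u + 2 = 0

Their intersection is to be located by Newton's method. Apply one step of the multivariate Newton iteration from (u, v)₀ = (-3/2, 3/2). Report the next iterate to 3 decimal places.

At (-3/2, 3/2): F = (-17.000, -2.875).
Jacobian J = [[-8·u·v, -4·u^2 - 4·v], [v^2 + 1, 2·u·v]].
At the point, J = [[18.000, -15.000], [3.250, -4.500]] (det J = -32.250).
Solving J·Δ = −F gives Δ = (1.035, 0.109).
Then the next iterate is (u, v)₁ = (-0.465, 1.609).

(-0.465, 1.609)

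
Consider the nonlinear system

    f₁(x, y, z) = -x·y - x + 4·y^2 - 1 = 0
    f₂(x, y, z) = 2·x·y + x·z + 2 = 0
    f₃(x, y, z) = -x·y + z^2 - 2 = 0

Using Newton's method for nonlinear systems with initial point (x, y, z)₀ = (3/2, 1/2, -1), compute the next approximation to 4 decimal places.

(-1.6667, -0.5000, -0.3333)

At (3/2, 1/2, -1): F = (-2.2500, 2.0000, -1.7500).
Jacobian J = [[-y - 1, -x + 8·y, 0], [2·y + z, 2·x, x], [-y, -x, 2·z]].
At the point, J = [[-1.5000, 2.5000, 0.0000], [0.0000, 3.0000, 1.5000], [-0.5000, -1.5000, -2.0000]] (det J = 3.7500).
Solving J·Δ = −F gives Δ = (-3.1667, -1.0000, 0.6667).
Then the next iterate is (x, y, z)₁ = (-1.6667, -0.5000, -0.3333).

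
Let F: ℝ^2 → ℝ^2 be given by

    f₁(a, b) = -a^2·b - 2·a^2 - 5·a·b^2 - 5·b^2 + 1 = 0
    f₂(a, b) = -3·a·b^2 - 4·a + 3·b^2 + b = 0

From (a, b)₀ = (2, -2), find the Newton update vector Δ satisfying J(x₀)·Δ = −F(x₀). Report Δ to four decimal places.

At (2, -2): F = (-59.0000, -22.0000).
Jacobian J = [[-2·a·b - 4·a - 5·b^2, -a^2 - 10·a·b - 10·b], [-3·b^2 - 4, -6·a·b + 6·b + 1]].
At the point, J = [[-20.0000, 56.0000], [-16.0000, 13.0000]] (det J = 636.0000).
Solving J·Δ = −F gives Δ = (-0.7311, 0.7925).

(-0.7311, 0.7925)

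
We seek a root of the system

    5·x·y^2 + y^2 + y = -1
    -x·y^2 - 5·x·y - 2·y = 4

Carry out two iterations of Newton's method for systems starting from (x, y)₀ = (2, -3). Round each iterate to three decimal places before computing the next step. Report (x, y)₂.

(-0.203, -2.685)

At (2, -3): F = (97.000, 14.000).
Jacobian J = [[5·y^2, 10·x·y + 2·y + 1], [-y^2 - 5·y, -2·x·y - 5·x - 2]].
At the point, J = [[45.000, -65.000], [6.000, 0.000]] (det J = 390.000).
Solving J·Δ = −F gives Δ = (-2.333, -0.123).
Then the next iterate is (x, y)₁ = (-0.333, -3.123).
Round to (-0.333, -3.123) and repeat: F = (-8.60883, 0.29400), J = [[48.76565, 5.15359], [5.86187, -2.41492]].
Δ = (0.130, 0.438), so (x, y)₂ = (-0.203, -2.685).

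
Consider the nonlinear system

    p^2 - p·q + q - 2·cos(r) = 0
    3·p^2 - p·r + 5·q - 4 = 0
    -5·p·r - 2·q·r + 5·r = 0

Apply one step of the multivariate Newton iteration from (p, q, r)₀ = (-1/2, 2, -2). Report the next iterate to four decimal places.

(0.7046, 1.1364, -2.4547)

At (-1/2, 2, -2): F = (4.082294, 5.7500, -7.0000).
Jacobian J = [[2·p - q, -p + 1, 2·sin(r)], [6·p - r, 5, -p], [-5·r, -2·r, -5·p - 2·q + 5]].
At the point, J = [[-3.0000, 1.5000, -1.818595], [-1.0000, 5.0000, 0.5000], [10.0000, 4.0000, 3.5000]] (det J = 64.454122).
Solving J·Δ = −F gives Δ = (1.2046, -0.8636, -0.4547).
Then the next iterate is (p, q, r)₁ = (0.7046, 1.1364, -2.4547).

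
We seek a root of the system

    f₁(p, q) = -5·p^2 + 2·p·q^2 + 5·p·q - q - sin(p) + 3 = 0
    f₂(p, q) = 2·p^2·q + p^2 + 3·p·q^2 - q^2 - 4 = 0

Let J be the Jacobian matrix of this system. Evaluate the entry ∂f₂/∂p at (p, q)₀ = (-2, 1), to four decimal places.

∂f₂/∂p = 4·p·q + 2·p + 3·q^2.
At (-2, 1) this is -9.0000.

-9.0000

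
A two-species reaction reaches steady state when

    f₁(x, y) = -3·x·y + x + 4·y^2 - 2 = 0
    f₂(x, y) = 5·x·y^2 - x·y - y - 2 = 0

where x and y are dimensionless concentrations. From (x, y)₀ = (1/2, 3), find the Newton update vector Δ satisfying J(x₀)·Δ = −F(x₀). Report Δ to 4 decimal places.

(0.0427, -1.3181)

At (1/2, 3): F = (30.0000, 16.0000).
Jacobian J = [[-3·y + 1, -3·x + 8·y], [5·y^2 - y, 10·x·y - x - 1]].
At the point, J = [[-8.0000, 22.5000], [42.0000, 13.5000]] (det J = -1053.0000).
Solving J·Δ = −F gives Δ = (0.0427, -1.3181).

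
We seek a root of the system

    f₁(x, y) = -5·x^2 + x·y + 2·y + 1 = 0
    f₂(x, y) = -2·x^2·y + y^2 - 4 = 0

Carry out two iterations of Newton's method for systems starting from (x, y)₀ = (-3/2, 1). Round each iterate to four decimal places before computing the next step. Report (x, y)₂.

At (-3/2, 1): F = (-9.7500, -7.5000).
Jacobian J = [[-10·x + y, x + 2], [-4·x·y, -2·x^2 + 2·y]].
At the point, J = [[16.0000, 0.5000], [6.0000, -2.5000]] (det J = -43.0000).
Solving J·Δ = −F gives Δ = (0.6541, -1.4302).
Then the next iterate is (x, y)₁ = (-0.8459, -0.4302).
Round to (-0.8459, -0.4302) and repeat: F = (-3.074228, -3.199271), J = [[8.0288, 1.1541], [-1.455625, -2.291494]].
Δ = (0.6422, -1.8041), so (x, y)₂ = (-0.2037, -2.2343).

(-0.2037, -2.2343)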